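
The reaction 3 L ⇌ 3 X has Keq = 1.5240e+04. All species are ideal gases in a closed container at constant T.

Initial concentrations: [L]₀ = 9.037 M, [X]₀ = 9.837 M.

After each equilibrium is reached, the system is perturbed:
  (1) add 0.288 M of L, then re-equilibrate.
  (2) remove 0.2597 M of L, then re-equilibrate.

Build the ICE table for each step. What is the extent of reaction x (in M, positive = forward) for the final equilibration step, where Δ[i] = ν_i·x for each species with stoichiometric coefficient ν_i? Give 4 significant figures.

x = -0.08321 M

Q₀ = 1.29 vs Keq = 1.5240e+04 ⇒ Q<K, forward
Step 1:
                    L           X
  init          9.037       9.837
  Δ            -8.305       8.305
  eq           0.7318       18.14
  solve Keq expr → x = 2.768; check Q = 1.5240e+04
Then add 0.288 M of L.
Step 2:
                    L           X
  init           1.02       18.14
  Δ           -0.2768      0.2768
  eq           0.7429       18.42
  solve Keq expr → x = 0.09228; check Q = 1.5240e+04
Then remove 0.2597 M of L.
Step 3:
                    L           X
  init         0.4832       18.42
  Δ            0.2496     -0.2496
  eq           0.7328       18.17
  solve Keq expr → x = -0.08321; check Q = 1.5240e+04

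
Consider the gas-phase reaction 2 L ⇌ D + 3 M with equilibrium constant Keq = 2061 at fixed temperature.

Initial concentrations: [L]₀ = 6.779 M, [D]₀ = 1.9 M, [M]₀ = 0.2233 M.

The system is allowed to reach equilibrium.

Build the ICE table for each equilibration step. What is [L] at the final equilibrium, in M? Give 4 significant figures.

Q₀ = 4.6035e-04 vs Keq = 2061 ⇒ Q<K, forward
Step 1:
                   L          D          M
  Initial      6.779        1.9     0.2233
  Change      -5.578      2.789      8.367
  Equil        1.201      4.689       8.59
  solve Keq expr → x = 2.789; check Q = 2061

[L]_eq = 1.201 M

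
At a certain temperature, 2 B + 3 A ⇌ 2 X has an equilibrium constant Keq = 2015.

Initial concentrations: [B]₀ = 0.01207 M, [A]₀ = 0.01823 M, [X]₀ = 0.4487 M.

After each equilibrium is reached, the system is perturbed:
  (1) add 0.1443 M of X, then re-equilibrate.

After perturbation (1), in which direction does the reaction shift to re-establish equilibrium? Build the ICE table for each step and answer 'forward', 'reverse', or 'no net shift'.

Q₀ = 2.2811e+08 vs Keq = 2015 ⇒ Q>K, reverse
Step 1:
                  B         A         X
  I         0.01207   0.01823    0.4487
  C          0.1002    0.1503   -0.1002
  E          0.1123    0.1685    0.3485
  solve Keq expr → x = -0.05009; check Q = 2015
Then add 0.1443 M of X.
Step 2:
                  B         A         X
  I          0.1123    0.1685    0.4928
  C          0.0151   0.02265   -0.0151
  E          0.1273    0.1911    0.4777
  solve Keq expr → x = -0.007549; check Q = 2015

Direction: reverse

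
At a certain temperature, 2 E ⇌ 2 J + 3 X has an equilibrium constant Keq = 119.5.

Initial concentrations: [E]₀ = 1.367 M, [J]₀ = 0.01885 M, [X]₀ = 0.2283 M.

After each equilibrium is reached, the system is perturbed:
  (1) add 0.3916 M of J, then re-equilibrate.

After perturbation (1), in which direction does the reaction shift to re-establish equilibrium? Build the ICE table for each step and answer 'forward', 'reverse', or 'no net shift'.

Direction: reverse

Q₀ = 2.2626e-06 vs Keq = 119.5 ⇒ Q<K, forward
Step 1:
                  E         J         X
  Initial     1.367   0.01885    0.2283
  Change     -1.102     1.102     1.653
  Equil      0.2647     1.121     1.882
  solve Keq expr → x = 0.5511; check Q = 119.5
Then add 0.3916 M of J.
Step 2:
                  E         J         X
  Initial    0.2647     1.513     1.882
  Change    0.05629  -0.05629  -0.08444
  Equil       0.321     1.456     1.797
  solve Keq expr → x = -0.02815; check Q = 119.5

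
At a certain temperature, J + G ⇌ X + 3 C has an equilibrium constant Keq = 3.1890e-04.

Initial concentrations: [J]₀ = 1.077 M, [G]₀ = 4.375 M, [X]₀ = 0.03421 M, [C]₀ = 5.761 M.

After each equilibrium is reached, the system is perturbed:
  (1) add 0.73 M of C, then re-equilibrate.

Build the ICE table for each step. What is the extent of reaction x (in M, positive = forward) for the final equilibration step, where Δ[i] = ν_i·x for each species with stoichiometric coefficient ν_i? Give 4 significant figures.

Q₀ = 1.388 vs Keq = 3.1890e-04 ⇒ Q>K, reverse
Step 1:
                  J         G         X         C
  I           1.077     4.375   0.03421     5.761
  C          0.0342    0.0342   -0.0342   -0.1026
  E           1.111     4.409 8.6244e-06     5.658
  solve Keq expr → x = -0.0342; check Q = 3.1890e-04
Then add 0.73 M of C.
Step 2:
                  J         G         X         C
  I           1.111     4.409 8.6244e-06     6.388
  C       2.6315e-06 2.6315e-06 -2.6315e-06 -7.8945e-06
  E           1.111     4.409 5.9929e-06     6.388
  solve Keq expr → x = -2.6315e-06; check Q = 3.1890e-04

x = -2.6315e-06 M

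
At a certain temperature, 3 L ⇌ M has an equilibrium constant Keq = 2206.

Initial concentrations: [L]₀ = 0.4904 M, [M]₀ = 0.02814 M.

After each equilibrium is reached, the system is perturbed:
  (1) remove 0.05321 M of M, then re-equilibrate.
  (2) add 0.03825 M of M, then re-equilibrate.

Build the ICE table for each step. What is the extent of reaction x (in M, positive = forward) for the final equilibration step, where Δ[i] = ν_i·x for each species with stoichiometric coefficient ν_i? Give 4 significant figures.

Q₀ = 0.2386 vs Keq = 2206 ⇒ Q<K, forward
Step 1:
                   L          M
  init        0.4904    0.02814
  Δ          -0.4473     0.1491
  eq         0.04315     0.1772
  solve Keq expr → x = 0.1491; check Q = 2206
Then remove 0.05321 M of M.
Step 2:
                   L          M
  init       0.04315      0.124
  Δ        -0.004681    0.00156
  eq         0.03847     0.1256
  solve Keq expr → x = 0.00156; check Q = 2206
Then add 0.03825 M of M.
Step 3:
                   L          M
  init       0.03847     0.1638
  Δ         0.003466  -0.001155
  eq         0.04193     0.1627
  solve Keq expr → x = -0.001155; check Q = 2206

x = -0.001155 M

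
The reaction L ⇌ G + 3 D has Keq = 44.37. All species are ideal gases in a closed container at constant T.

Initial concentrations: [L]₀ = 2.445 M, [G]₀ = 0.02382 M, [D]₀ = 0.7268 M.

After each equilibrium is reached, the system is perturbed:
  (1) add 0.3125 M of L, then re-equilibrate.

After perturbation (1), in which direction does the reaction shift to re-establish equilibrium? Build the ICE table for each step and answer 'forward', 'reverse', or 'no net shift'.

Q₀ = 0.00374 vs Keq = 44.37 ⇒ Q<K, forward
Step 1:
                  L         G         D
  init        2.445   0.02382    0.7268
  Δ          -1.047     1.047     3.142
  eq          1.398     1.071     3.869
  solve Keq expr → x = 1.047; check Q = 44.37
Then add 0.3125 M of L.
Step 2:
                  L         G         D
  init         1.71     1.071     3.869
  Δ        -0.05331   0.05331    0.1599
  eq          1.657     1.124     4.029
  solve Keq expr → x = 0.05331; check Q = 44.37

Direction: forward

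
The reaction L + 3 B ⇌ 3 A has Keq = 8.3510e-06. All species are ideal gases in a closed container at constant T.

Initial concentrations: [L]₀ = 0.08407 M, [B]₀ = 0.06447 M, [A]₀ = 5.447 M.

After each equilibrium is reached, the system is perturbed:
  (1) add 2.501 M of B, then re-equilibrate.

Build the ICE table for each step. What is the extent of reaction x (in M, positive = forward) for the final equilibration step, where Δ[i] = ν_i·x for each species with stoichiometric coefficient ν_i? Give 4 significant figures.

Q₀ = 7.1739e+06 vs Keq = 8.3510e-06 ⇒ Q>K, reverse
Step 1:
                   L          B          A
  init       0.08407    0.06447      5.447
  Δ            1.771      5.313     -5.313
  eq           1.855      5.377     0.1341
  solve Keq expr → x = -1.771; check Q = 8.3510e-06
Then add 2.501 M of B.
Step 2:
                   L          B          A
  init         1.855      7.878     0.1341
  Δ         -0.02005   -0.06014    0.06014
  eq           1.835      7.818     0.1942
  solve Keq expr → x = 0.02005; check Q = 8.3510e-06

x = 0.02005 M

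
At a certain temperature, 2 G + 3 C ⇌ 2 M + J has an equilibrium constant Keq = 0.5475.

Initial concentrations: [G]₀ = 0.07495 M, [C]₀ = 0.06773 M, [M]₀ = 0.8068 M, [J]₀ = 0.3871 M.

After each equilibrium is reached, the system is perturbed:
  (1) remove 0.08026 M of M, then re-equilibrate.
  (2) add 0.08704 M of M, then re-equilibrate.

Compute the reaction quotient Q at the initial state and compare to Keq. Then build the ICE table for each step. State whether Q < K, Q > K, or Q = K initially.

Q₀ = 1.4437e+05 vs Keq = 0.5475 ⇒ Q>K, reverse
Step 1:
                   G          C          M          J
  Initial    0.07495    0.06773     0.8068     0.3871
  Change      0.3907     0.5861    -0.3907    -0.1954
  Equil       0.4657     0.6538     0.4161     0.1917
  solve Keq expr → x = -0.1954; check Q = 0.5475
Then remove 0.08026 M of M.
Step 2:
                   G          C          M          J
  Initial     0.4657     0.6538     0.3358     0.1917
  Change    -0.02169   -0.03253    0.02169    0.01084
  Equil        0.444     0.6213     0.3575     0.2026
  solve Keq expr → x = 0.01084; check Q = 0.5475
Then add 0.08704 M of M.
Step 3:
                   G          C          M          J
  Initial      0.444     0.6213     0.4445     0.2026
  Change     0.02343    0.03515   -0.02343   -0.01172
  Equil       0.4674     0.6565     0.4211     0.1909
  solve Keq expr → x = -0.01172; check Q = 0.5475

Q₀ = 1.4437e+05; Q > K (proceeds reverse)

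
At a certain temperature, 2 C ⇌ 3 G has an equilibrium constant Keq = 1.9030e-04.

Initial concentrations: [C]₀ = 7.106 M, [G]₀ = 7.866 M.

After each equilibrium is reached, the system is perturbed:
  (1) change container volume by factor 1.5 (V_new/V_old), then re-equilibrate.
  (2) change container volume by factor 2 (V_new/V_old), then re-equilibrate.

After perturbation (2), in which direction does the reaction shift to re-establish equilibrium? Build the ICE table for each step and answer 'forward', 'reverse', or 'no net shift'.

Q₀ = 9.639 vs Keq = 1.9030e-04 ⇒ Q>K, reverse
Step 1:
                   C          G
  Initial      7.106      7.866
  Change       5.041     -7.562
  Equil        12.15     0.3039
  solve Keq expr → x = -2.521; check Q = 1.9030e-04
Then change container volume by factor 1.5 (V_new/V_old).
Step 2:
                   C          G
  Initial      8.098     0.2026
  Change     -0.0193    0.02896
  Equil        8.079     0.2316
  solve Keq expr → x = 0.009652; check Q = 1.9030e-04
Then change container volume by factor 2 (V_new/V_old).
Step 3:
                   C          G
  Initial      4.039     0.1158
  Change    -0.01975    0.02962
  Equil         4.02     0.1454
  solve Keq expr → x = 0.009874; check Q = 1.9030e-04

Direction: forward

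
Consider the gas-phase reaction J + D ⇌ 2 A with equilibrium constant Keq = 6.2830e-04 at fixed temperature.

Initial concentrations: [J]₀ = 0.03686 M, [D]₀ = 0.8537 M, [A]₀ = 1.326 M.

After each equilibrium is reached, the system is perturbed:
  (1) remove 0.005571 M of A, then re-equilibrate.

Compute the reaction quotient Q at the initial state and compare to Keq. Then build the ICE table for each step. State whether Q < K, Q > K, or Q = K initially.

Q₀ = 55.88 vs Keq = 6.2830e-04 ⇒ Q>K, reverse
Step 1:
                  J         D         A
  I         0.03686    0.8537     1.326
  C          0.6503    0.6503    -1.301
  E          0.6871     1.504   0.02548
  solve Keq expr → x = -0.6503; check Q = 6.2830e-04
Then remove 0.005571 M of A.
Step 2:
                  J         D         A
  I          0.6871     1.504   0.01991
  C       -0.002748 -0.002748  0.005497
  E          0.6844     1.501   0.02541
  solve Keq expr → x = 0.002748; check Q = 6.2830e-04

Q₀ = 55.88; Q > K (proceeds reverse)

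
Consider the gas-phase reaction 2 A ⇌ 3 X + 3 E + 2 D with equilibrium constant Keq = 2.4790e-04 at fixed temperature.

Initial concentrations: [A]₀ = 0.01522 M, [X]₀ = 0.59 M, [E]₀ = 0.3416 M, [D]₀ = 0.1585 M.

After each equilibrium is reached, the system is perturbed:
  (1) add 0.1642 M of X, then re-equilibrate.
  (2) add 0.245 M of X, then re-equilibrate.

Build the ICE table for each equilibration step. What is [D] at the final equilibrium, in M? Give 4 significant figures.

[D]_eq = 0.04132 M

Q₀ = 0.8878 vs Keq = 2.4790e-04 ⇒ Q>K, reverse
Step 1:
                    A           X           E           D
  Initial     0.01522        0.59      0.3416      0.1585
  Change      0.09434     -0.1415     -0.1415    -0.09434
  Equil        0.1096      0.4485      0.2001     0.06416
  solve Keq expr → x = -0.04717; check Q = 2.4790e-04
Then add 0.1642 M of X.
Step 2:
                    A           X           E           D
  Initial      0.1096      0.6127      0.2001     0.06416
  Change      0.01133    -0.01699    -0.01699    -0.01133
  Equil        0.1209      0.5957      0.1831     0.05284
  solve Keq expr → x = -0.005664; check Q = 2.4790e-04
Then add 0.245 M of X.
Step 3:
                    A           X           E           D
  Initial      0.1209      0.8407      0.1831     0.05284
  Change      0.01152    -0.01728    -0.01728    -0.01152
  Equil        0.1324      0.8234      0.1658     0.04132
  solve Keq expr → x = -0.005759; check Q = 2.4790e-04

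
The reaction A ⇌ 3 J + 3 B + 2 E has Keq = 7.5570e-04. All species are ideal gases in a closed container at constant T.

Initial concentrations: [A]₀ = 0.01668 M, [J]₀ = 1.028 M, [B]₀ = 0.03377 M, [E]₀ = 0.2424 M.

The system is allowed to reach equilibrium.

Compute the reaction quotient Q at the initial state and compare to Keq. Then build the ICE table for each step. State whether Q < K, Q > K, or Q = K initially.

Q₀ = 1.4738e-04; Q < K (proceeds forward)

Q₀ = 1.4738e-04 vs Keq = 7.5570e-04 ⇒ Q<K, forward
Step 1:
                    A           J           B           E
  Initial     0.01668       1.028     0.03377      0.2424
  Change    -0.005175     0.01552     0.01552     0.01035
  Equil       0.01151       1.044     0.04929      0.2527
  solve Keq expr → x = 0.005175; check Q = 7.5570e-04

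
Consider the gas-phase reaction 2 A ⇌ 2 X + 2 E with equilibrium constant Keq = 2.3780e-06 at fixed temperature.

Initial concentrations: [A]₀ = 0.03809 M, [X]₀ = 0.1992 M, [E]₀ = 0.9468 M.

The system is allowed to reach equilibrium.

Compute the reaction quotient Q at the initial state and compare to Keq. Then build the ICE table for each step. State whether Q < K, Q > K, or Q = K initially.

Q₀ = 24.52 vs Keq = 2.3780e-06 ⇒ Q>K, reverse
Step 1:
                    A           X           E
  Initial     0.03809      0.1992      0.9468
  Change       0.1987     -0.1987     -0.1987
  Equil        0.2368  4.8813e-04      0.7481
  solve Keq expr → x = -0.09936; check Q = 2.3780e-06

Q₀ = 24.52; Q > K (proceeds reverse)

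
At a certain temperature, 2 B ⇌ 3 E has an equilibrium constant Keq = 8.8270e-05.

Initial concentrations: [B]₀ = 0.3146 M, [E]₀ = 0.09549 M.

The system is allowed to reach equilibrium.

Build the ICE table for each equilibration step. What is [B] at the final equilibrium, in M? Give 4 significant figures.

[B]_eq = 0.3632 M

Q₀ = 0.008797 vs Keq = 8.8270e-05 ⇒ Q>K, reverse
Step 1:
                    B           E
  Initial      0.3146     0.09549
  Change      0.04855    -0.07283
  Equil        0.3632     0.02266
  solve Keq expr → x = -0.02428; check Q = 8.8270e-05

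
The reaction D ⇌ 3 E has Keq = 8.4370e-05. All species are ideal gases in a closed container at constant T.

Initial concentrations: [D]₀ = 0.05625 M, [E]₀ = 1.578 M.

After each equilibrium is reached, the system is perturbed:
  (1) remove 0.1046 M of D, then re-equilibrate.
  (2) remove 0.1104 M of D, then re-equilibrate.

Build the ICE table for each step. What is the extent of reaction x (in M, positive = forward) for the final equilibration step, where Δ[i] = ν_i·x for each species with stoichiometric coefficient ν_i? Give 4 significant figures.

Q₀ = 69.86 vs Keq = 8.4370e-05 ⇒ Q>K, reverse
Step 1:
                    D           E
  I           0.05625       1.578
  C            0.5139      -1.542
  E            0.5701     0.03637
  solve Keq expr → x = -0.5139; check Q = 8.4370e-05
Then remove 0.1046 M of D.
Step 2:
                    D           E
  I            0.4655     0.03637
  C        7.8562e-04   -0.002357
  E            0.4663     0.03401
  solve Keq expr → x = -7.8562e-04; check Q = 8.4370e-05
Then remove 0.1104 M of D.
Step 3:
                    D           E
  I            0.3559     0.03401
  C        9.6698e-04   -0.002901
  E            0.3569     0.03111
  solve Keq expr → x = -9.6698e-04; check Q = 8.4370e-05

x = -9.6698e-04 M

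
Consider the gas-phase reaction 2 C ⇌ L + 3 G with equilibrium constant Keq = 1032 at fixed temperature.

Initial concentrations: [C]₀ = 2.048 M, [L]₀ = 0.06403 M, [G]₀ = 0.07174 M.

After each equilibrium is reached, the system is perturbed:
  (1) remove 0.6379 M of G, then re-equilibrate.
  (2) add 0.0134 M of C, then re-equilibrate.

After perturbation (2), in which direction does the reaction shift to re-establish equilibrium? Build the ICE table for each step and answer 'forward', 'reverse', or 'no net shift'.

Q₀ = 5.6365e-06 vs Keq = 1032 ⇒ Q<K, forward
Step 1:
                    C           L           G
  Initial       2.048     0.06403     0.07174
  Change       -1.893      0.9463       2.839
  Equil        0.1554        1.01       2.911
  solve Keq expr → x = 0.9463; check Q = 1032
Then remove 0.6379 M of G.
Step 2:
                    C           L           G
  Initial      0.1554        1.01       2.273
  Change     -0.04246     0.02123     0.06369
  Equil        0.1129       1.032       2.336
  solve Keq expr → x = 0.02123; check Q = 1032
Then add 0.0134 M of C.
Step 3:
                    C           L           G
  Initial      0.1263       1.032       2.336
  Change     -0.01179    0.005895     0.01768
  Equil        0.1145       1.037       2.354
  solve Keq expr → x = 0.005895; check Q = 1032

Direction: forward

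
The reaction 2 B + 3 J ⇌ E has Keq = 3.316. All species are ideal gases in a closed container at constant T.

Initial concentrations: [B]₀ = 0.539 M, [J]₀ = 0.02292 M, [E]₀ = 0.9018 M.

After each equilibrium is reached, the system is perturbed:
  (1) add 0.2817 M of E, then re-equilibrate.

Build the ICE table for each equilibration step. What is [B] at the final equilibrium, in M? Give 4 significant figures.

Q₀ = 2.5780e+05 vs Keq = 3.316 ⇒ Q>K, reverse
Step 1:
                   B          J          E
  Initial      0.539    0.02292     0.9018
  Change      0.3993      0.599    -0.1997
  Equil       0.9383     0.6219     0.7021
  solve Keq expr → x = -0.1997; check Q = 3.316
Then add 0.2817 M of E.
Step 2:
                   B          J          E
  Initial     0.9383     0.6219     0.9838
  Change     0.03532    0.05299   -0.01766
  Equil       0.9736     0.6749     0.9662
  solve Keq expr → x = -0.01766; check Q = 3.316

[B]_eq = 0.9736 M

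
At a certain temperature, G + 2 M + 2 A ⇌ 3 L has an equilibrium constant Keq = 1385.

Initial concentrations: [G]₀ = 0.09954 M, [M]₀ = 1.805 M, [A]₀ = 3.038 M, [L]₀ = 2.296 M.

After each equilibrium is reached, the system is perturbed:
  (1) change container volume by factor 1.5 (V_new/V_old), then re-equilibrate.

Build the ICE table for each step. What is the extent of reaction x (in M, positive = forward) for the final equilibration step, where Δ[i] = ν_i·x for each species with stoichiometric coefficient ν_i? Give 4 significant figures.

x = -4.9841e-04 M

Q₀ = 4.044 vs Keq = 1385 ⇒ Q<K, forward
Step 1:
                    G           M           A           L
  Initial     0.09954       1.805       3.038       2.296
  Change     -0.09894     -0.1979     -0.1979      0.2968
  Equil    6.0407e-04       1.607        2.84       2.593
  solve Keq expr → x = 0.09894; check Q = 1385
Then change container volume by factor 1.5 (V_new/V_old).
Step 2:
                    G           M           A           L
  Initial  4.0271e-04       1.071       1.893       1.729
  Change   4.9841e-04  9.9682e-04  9.9682e-04   -0.001495
  Equil    9.0112e-04       1.072       1.894       1.727
  solve Keq expr → x = -4.9841e-04; check Q = 1385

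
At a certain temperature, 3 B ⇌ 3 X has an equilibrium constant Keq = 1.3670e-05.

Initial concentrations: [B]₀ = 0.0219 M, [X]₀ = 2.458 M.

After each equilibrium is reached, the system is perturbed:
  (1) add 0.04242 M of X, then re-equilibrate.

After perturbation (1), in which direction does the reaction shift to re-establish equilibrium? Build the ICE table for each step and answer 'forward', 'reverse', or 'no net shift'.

Direction: reverse

Q₀ = 1.4139e+06 vs Keq = 1.3670e-05 ⇒ Q>K, reverse
Step 1:
                  B         X
  init       0.0219     2.458
  Δ             2.4      -2.4
  eq          2.422   0.05791
  solve Keq expr → x = -0.8; check Q = 1.3670e-05
Then add 0.04242 M of X.
Step 2:
                  B         X
  init        2.422    0.1003
  Δ         0.04143  -0.04143
  eq          2.463    0.0589
  solve Keq expr → x = -0.01381; check Q = 1.3670e-05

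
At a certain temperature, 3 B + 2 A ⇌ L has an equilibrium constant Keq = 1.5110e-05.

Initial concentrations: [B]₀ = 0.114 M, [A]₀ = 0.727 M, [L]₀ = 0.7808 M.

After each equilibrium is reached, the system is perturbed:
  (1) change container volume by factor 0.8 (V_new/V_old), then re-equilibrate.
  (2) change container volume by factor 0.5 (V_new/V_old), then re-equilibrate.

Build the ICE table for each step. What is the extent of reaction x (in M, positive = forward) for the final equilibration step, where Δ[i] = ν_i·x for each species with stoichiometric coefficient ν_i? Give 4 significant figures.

x = 0.08617 M

Q₀ = 997.1 vs Keq = 1.5110e-05 ⇒ Q>K, reverse
Step 1:
                   B          A          L
  init         0.114      0.727     0.7808
  Δ            2.339      1.559    -0.7796
  eq           2.453      2.286   0.001166
  solve Keq expr → x = -0.7796; check Q = 1.5110e-05
Then change container volume by factor 0.8 (V_new/V_old).
Step 2:
                   B          A          L
  init         3.066      2.858   0.001457
  Δ        -0.006205  -0.004137   0.002068
  eq            3.06      2.854   0.003525
  solve Keq expr → x = 0.002068; check Q = 1.5110e-05
Then change container volume by factor 0.5 (V_new/V_old).
Step 3:
                   B          A          L
  init          6.12      5.707   0.007051
  Δ          -0.2585    -0.1723    0.08617
  eq           5.861      5.535    0.09322
  solve Keq expr → x = 0.08617; check Q = 1.5110e-05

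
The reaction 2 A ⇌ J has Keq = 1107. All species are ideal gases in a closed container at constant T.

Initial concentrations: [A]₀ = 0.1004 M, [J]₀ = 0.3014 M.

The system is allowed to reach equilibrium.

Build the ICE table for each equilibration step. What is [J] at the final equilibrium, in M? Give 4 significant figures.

[J]_eq = 0.3428 M

Q₀ = 29.9 vs Keq = 1107 ⇒ Q<K, forward
Step 1:
                  A         J
  I          0.1004    0.3014
  C         -0.0828    0.0414
  E          0.0176    0.3428
  solve Keq expr → x = 0.0414; check Q = 1107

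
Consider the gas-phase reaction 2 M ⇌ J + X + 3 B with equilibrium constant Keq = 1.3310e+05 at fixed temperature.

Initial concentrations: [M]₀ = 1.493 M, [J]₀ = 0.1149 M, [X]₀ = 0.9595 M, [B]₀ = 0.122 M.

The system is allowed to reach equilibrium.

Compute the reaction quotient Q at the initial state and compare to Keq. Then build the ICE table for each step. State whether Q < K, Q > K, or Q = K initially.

Q₀ = 8.9810e-05; Q < K (proceeds forward)

Q₀ = 8.9810e-05 vs Keq = 1.3310e+05 ⇒ Q<K, forward
Step 1:
                  M         J         X         B
  Initial     1.493    0.1149    0.9595     0.122
  Change     -1.481    0.7406    0.7406     2.222
  Equil     0.01186    0.8555       1.7     2.344
  solve Keq expr → x = 0.7406; check Q = 1.3310e+05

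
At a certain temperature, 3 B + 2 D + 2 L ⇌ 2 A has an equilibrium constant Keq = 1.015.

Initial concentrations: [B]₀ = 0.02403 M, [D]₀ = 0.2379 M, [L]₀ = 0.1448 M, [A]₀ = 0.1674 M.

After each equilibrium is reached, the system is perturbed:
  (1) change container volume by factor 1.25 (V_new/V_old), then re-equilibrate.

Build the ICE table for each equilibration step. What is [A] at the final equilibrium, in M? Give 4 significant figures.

Q₀ = 1.7019e+06 vs Keq = 1.015 ⇒ Q>K, reverse
Step 1:
                    B           D           L           A
  init        0.02403      0.2379      0.1448      0.1674
  Δ            0.2288      0.1525      0.1525     -0.1525
  eq           0.2528      0.3904      0.2973     0.01487
  solve Keq expr → x = -0.07627; check Q = 1.015
Then change container volume by factor 1.25 (V_new/V_old).
Step 2:
                    B           D           L           A
  init         0.2023      0.3123      0.2379     0.01189
  Δ          0.006752    0.004502    0.004502   -0.004502
  eq            0.209      0.3168      0.2424    0.007393
  solve Keq expr → x = -0.002251; check Q = 1.015

[A]_eq = 0.007393 M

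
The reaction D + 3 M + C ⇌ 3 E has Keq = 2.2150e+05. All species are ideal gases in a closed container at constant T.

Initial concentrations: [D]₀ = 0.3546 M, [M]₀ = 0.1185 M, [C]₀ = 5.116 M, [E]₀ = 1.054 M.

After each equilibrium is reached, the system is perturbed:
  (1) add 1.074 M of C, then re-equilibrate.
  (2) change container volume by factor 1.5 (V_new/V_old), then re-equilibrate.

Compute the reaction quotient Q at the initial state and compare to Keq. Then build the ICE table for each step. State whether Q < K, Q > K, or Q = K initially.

Q₀ = 387.9 vs Keq = 2.2150e+05 ⇒ Q<K, forward
Step 1:
                   D          M          C          E
  Initial     0.3546     0.1185      5.116      1.054
  Change    -0.03409    -0.1023   -0.03409     0.1023
  Equil       0.3205    0.01624      5.082      1.156
  solve Keq expr → x = 0.03409; check Q = 2.2150e+05
Then add 1.074 M of C.
Step 2:
                   D          M          C          E
  Initial     0.3205    0.01624      6.156      1.156
  Change  -3.2901e-04 -9.8703e-04 -3.2901e-04 9.8703e-04
  Equil       0.3202    0.01525      6.156      1.157
  solve Keq expr → x = 3.2901e-04; check Q = 2.2150e+05
Then change container volume by factor 1.5 (V_new/V_old).
Step 3:
                   D          M          C          E
  Initial     0.2135    0.01017      4.104     0.7715
  Change    0.001027   0.003081   0.001027  -0.003081
  Equil       0.2145    0.01325      4.105     0.7684
  solve Keq expr → x = -0.001027; check Q = 2.2150e+05

Q₀ = 387.9; Q < K (proceeds forward)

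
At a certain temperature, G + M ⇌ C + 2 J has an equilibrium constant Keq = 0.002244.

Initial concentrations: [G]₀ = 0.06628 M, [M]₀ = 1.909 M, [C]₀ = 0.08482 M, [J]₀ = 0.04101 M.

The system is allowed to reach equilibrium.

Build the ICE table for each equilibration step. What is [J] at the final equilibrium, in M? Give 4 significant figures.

Q₀ = 0.001127 vs Keq = 0.002244 ⇒ Q<K, forward
Step 1:
                   G          M          C          J
  init       0.06628      1.909    0.08482    0.04101
  Δ        -0.006083  -0.006083   0.006083    0.01217
  eq          0.0602      1.903     0.0909    0.05318
  solve Keq expr → x = 0.006083; check Q = 0.002244

[J]_eq = 0.05318 M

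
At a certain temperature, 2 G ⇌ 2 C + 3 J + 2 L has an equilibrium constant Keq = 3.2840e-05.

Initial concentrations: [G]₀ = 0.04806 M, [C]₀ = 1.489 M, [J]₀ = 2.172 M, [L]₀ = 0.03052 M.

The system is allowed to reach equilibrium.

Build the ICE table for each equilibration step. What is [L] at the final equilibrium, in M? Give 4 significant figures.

Q₀ = 9.162 vs Keq = 3.2840e-05 ⇒ Q>K, reverse
Step 1:
                   G          C          J          L
  I          0.04806      1.489      2.172    0.03052
  C          0.03042   -0.03042   -0.04563   -0.03042
  E          0.07848      1.459      2.126 9.9443e-05
  solve Keq expr → x = -0.01521; check Q = 3.2840e-05

[L]_eq = 9.9443e-05 M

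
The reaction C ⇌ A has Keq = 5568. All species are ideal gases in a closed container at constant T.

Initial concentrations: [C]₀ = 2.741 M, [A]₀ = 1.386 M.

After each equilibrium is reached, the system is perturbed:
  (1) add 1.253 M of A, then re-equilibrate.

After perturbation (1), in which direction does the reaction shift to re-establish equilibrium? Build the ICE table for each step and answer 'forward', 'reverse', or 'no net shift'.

Q₀ = 0.5057 vs Keq = 5568 ⇒ Q<K, forward
Step 1:
                    C           A
  I             2.741       1.386
  C             -2.74        2.74
  E        7.4107e-04       4.126
  solve Keq expr → x = 2.74; check Q = 5568
Then add 1.253 M of A.
Step 2:
                    C           A
  I        7.4107e-04       5.379
  C        2.2500e-04 -2.2500e-04
  E        9.6606e-04       5.379
  solve Keq expr → x = -2.2500e-04; check Q = 5568

Direction: reverse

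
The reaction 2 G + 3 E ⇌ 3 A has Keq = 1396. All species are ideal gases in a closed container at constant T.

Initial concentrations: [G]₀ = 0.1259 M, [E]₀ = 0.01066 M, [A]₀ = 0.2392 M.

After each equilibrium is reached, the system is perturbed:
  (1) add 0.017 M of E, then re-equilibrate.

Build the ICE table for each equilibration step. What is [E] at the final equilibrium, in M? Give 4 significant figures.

[E]_eq = 0.06417 M

Q₀ = 7.1279e+05 vs Keq = 1396 ⇒ Q>K, reverse
Step 1:
                   G          E          A
  Initial     0.1259    0.01066     0.2392
  Change     0.03195    0.04793   -0.04793
  Equil       0.1579    0.05859     0.1913
  solve Keq expr → x = -0.01598; check Q = 1396
Then add 0.017 M of E.
Step 2:
                   G          E          A
  Initial     0.1579    0.07559     0.1913
  Change   -0.007614   -0.01142    0.01142
  Equil       0.1502    0.06417     0.2027
  solve Keq expr → x = 0.003807; check Q = 1396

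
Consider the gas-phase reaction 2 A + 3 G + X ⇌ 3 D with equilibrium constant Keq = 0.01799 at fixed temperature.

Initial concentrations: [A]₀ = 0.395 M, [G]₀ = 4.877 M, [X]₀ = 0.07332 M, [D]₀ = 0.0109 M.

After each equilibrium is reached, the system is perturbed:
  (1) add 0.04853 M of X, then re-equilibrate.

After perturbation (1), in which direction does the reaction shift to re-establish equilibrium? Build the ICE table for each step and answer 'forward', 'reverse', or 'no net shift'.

Q₀ = 9.7590e-07 vs Keq = 0.01799 ⇒ Q<K, forward
Step 1:
                    A           G           X           D
  Initial       0.395       4.877     0.07332      0.0109
  Change     -0.09865      -0.148    -0.04932       0.148
  Equil        0.2964       4.729       0.024      0.1589
  solve Keq expr → x = 0.04932; check Q = 0.01799
Then add 0.04853 M of X.
Step 2:
                    A           G           X           D
  Initial      0.2964       4.729     0.07253      0.1589
  Change     -0.02705    -0.04058    -0.01353     0.04058
  Equil        0.2693       4.688       0.059      0.1994
  solve Keq expr → x = 0.01353; check Q = 0.01799

Direction: forward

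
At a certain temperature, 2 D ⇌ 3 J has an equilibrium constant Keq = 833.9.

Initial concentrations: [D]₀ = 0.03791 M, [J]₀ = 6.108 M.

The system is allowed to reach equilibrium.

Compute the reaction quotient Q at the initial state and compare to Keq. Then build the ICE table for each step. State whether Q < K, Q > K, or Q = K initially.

Q₀ = 1.5856e+05 vs Keq = 833.9 ⇒ Q>K, reverse
Step 1:
                   D          J
  Initial    0.03791      6.108
  Change      0.4082    -0.6123
  Equil       0.4461      5.496
  solve Keq expr → x = -0.2041; check Q = 833.9

Q₀ = 1.5856e+05; Q > K (proceeds reverse)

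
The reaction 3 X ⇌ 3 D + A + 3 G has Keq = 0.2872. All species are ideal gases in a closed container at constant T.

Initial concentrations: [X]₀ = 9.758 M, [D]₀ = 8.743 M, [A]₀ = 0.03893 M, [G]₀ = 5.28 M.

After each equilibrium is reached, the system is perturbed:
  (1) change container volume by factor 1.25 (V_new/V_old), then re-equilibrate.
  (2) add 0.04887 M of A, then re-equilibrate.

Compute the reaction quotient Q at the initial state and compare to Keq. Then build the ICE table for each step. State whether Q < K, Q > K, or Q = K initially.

Q₀ = 4.122; Q > K (proceeds reverse)

Q₀ = 4.122 vs Keq = 0.2872 ⇒ Q>K, reverse
Step 1:
                  X         D         A         G
  init        9.758     8.743   0.03893      5.28
  Δ          0.1075   -0.1075  -0.03584   -0.1075
  eq          9.866     8.635  0.003094     5.172
  solve Keq expr → x = -0.03584; check Q = 0.2872
Then change container volume by factor 1.25 (V_new/V_old).
Step 2:
                  X         D         A         G
  init        7.892     6.908  0.002476     4.138
  Δ        -0.01042   0.01042  0.003472   0.01042
  eq          7.882     6.919  0.005948     4.148
  solve Keq expr → x = 0.003472; check Q = 0.2872
Then add 0.04887 M of A.
Step 3:
                  X         D         A         G
  init        7.882     6.919   0.05482     4.148
  Δ          0.1422   -0.1422   -0.0474   -0.1422
  eq          8.024     6.777  0.007416     4.006
  solve Keq expr → x = -0.0474; check Q = 0.2872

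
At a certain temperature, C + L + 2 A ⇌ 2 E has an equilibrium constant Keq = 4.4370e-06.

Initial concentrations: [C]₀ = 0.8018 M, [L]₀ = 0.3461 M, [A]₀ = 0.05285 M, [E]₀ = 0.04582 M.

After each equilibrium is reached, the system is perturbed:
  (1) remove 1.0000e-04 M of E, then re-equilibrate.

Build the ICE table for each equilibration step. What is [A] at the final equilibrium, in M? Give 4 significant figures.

Q₀ = 2.709 vs Keq = 4.4370e-06 ⇒ Q>K, reverse
Step 1:
                    C           L           A           E
  I            0.8018      0.3461     0.05285     0.04582
  C           0.02285     0.02285     0.04571    -0.04571
  E            0.8247       0.369     0.09856  1.1451e-04
  solve Keq expr → x = -0.02285; check Q = 4.4370e-06
Then remove 1.0000e-04 M of E.
Step 2:
                    C           L           A           E
  I            0.8247       0.369     0.09856  1.4511e-05
  C       -4.9936e-05 -4.9936e-05 -9.9873e-05  9.9873e-05
  E            0.8246      0.3689     0.09846  1.1438e-04
  solve Keq expr → x = 4.9936e-05; check Q = 4.4370e-06

[A]_eq = 0.09846 M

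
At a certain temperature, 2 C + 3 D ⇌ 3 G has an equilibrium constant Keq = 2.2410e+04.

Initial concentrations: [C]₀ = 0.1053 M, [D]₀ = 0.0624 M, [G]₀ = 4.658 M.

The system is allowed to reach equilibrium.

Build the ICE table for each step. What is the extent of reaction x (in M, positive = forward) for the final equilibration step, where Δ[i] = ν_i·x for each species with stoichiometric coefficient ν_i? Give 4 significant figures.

Q₀ = 3.7514e+07 vs Keq = 2.2410e+04 ⇒ Q>K, reverse
Step 1:
                    C           D           G
  I            0.1053      0.0624       4.658
  C             0.191      0.2865     -0.2865
  E            0.2963      0.3489       4.372
  solve Keq expr → x = -0.09549; check Q = 2.2410e+04

x = -0.09549 M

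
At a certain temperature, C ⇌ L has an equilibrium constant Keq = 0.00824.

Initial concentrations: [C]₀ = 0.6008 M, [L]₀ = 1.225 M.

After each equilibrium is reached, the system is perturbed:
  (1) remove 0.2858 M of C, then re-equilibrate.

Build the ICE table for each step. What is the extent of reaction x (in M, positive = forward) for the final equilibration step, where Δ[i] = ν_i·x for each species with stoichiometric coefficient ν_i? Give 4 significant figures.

x = -0.002336 M

Q₀ = 2.039 vs Keq = 0.00824 ⇒ Q>K, reverse
Step 1:
                  C         L
  Initial    0.6008     1.225
  Change       1.21     -1.21
  Equil       1.811   0.01492
  solve Keq expr → x = -1.21; check Q = 0.00824
Then remove 0.2858 M of C.
Step 2:
                  C         L
  Initial     1.525   0.01492
  Change   0.002336 -0.002336
  Equil       1.527   0.01259
  solve Keq expr → x = -0.002336; check Q = 0.00824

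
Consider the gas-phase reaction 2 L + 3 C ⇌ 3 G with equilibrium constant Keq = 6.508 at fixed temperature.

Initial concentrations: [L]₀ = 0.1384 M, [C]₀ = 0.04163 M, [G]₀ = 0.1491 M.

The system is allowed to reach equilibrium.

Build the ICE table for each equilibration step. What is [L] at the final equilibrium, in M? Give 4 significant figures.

Q₀ = 2399 vs Keq = 6.508 ⇒ Q>K, reverse
Step 1:
                  L         C         G
  init       0.1384   0.04163    0.1491
  Δ         0.05095   0.07642  -0.07642
  eq         0.1893    0.1181   0.07268
  solve Keq expr → x = -0.02547; check Q = 6.508

[L]_eq = 0.1893 M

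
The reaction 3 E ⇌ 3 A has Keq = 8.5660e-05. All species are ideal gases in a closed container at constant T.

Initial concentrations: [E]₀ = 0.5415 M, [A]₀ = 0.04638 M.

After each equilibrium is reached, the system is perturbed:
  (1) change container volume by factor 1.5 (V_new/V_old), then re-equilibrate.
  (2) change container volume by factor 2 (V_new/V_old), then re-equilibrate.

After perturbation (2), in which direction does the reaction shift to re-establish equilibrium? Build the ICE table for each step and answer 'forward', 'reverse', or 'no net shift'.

Direction: no net shift

Q₀ = 6.2834e-04 vs Keq = 8.5660e-05 ⇒ Q>K, reverse
Step 1:
                  E         A
  Initial    0.5415   0.04638
  Change    0.02156  -0.02156
  Equil      0.5631   0.02482
  solve Keq expr → x = -0.007186; check Q = 8.5660e-05
Then change container volume by factor 1.5 (V_new/V_old).
Step 2:
                  E         A
  Initial    0.3754   0.01655
  Change          0         0
  Equil      0.3754   0.01655
  solve Keq expr → x = 0; check Q = 8.5660e-05
Then change container volume by factor 2 (V_new/V_old).
Step 3:
                  E         A
  Initial    0.1877  0.008274
  Change          0         0
  Equil      0.1877  0.008274
  solve Keq expr → x = 0; check Q = 8.5660e-05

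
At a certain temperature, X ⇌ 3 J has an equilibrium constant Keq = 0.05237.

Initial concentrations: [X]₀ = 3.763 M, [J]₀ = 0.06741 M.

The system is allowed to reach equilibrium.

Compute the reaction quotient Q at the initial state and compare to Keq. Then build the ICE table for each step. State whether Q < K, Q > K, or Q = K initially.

Q₀ = 8.1403e-05 vs Keq = 0.05237 ⇒ Q<K, forward
Step 1:
                  X         J
  init        3.763   0.06741
  Δ         -0.1686    0.5057
  eq          3.594    0.5731
  solve Keq expr → x = 0.1686; check Q = 0.05237

Q₀ = 8.1403e-05; Q < K (proceeds forward)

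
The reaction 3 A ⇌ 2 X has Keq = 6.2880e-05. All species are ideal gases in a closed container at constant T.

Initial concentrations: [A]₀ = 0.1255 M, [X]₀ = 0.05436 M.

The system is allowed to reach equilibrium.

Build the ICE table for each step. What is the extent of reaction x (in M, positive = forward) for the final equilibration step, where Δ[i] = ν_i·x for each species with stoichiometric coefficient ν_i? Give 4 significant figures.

Q₀ = 1.495 vs Keq = 6.2880e-05 ⇒ Q>K, reverse
Step 1:
                   A          X
  Initial     0.1255    0.05436
  Change     0.08043   -0.05362
  Equil       0.2059 7.4102e-04
  solve Keq expr → x = -0.02681; check Q = 6.2880e-05

x = -0.02681 M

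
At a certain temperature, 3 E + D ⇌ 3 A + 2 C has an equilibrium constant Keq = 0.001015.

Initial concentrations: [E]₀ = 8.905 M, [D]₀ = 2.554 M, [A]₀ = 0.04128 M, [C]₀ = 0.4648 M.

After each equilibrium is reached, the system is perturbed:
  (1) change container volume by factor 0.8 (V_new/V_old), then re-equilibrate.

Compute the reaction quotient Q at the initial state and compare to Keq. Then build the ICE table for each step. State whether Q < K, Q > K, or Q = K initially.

Q₀ = 8.4261e-09 vs Keq = 0.001015 ⇒ Q<K, forward
Step 1:
                   E          D          A          C
  I            8.905      2.554    0.04128     0.4648
  C          -0.9443    -0.3148     0.9443     0.6295
  E            7.961      2.239     0.9856      1.094
  solve Keq expr → x = 0.3148; check Q = 0.001015
Then change container volume by factor 0.8 (V_new/V_old).
Step 2:
                   E          D          A          C
  I            9.951      2.799      1.232      1.368
  C           0.0572    0.01907    -0.0572   -0.03813
  E            10.01      2.818      1.175       1.33
  solve Keq expr → x = -0.01907; check Q = 0.001015

Q₀ = 8.4261e-09; Q < K (proceeds forward)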